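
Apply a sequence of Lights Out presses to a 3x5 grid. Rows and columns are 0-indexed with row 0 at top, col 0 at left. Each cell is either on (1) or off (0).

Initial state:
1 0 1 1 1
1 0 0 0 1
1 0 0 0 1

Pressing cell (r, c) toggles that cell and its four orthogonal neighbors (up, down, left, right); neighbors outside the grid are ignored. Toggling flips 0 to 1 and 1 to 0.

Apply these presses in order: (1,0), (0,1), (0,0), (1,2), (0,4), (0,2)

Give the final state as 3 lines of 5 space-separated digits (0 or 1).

After press 1 at (1,0):
0 0 1 1 1
0 1 0 0 1
0 0 0 0 1

After press 2 at (0,1):
1 1 0 1 1
0 0 0 0 1
0 0 0 0 1

After press 3 at (0,0):
0 0 0 1 1
1 0 0 0 1
0 0 0 0 1

After press 4 at (1,2):
0 0 1 1 1
1 1 1 1 1
0 0 1 0 1

After press 5 at (0,4):
0 0 1 0 0
1 1 1 1 0
0 0 1 0 1

After press 6 at (0,2):
0 1 0 1 0
1 1 0 1 0
0 0 1 0 1

Answer: 0 1 0 1 0
1 1 0 1 0
0 0 1 0 1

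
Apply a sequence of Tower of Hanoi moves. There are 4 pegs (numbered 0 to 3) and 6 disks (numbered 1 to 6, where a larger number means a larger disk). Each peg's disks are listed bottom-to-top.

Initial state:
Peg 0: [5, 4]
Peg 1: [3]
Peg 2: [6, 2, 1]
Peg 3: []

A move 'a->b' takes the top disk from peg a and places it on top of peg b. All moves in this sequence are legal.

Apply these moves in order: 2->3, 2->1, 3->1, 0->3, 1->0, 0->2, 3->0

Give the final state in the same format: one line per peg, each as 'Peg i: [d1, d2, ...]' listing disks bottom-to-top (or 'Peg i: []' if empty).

After move 1 (2->3):
Peg 0: [5, 4]
Peg 1: [3]
Peg 2: [6, 2]
Peg 3: [1]

After move 2 (2->1):
Peg 0: [5, 4]
Peg 1: [3, 2]
Peg 2: [6]
Peg 3: [1]

After move 3 (3->1):
Peg 0: [5, 4]
Peg 1: [3, 2, 1]
Peg 2: [6]
Peg 3: []

After move 4 (0->3):
Peg 0: [5]
Peg 1: [3, 2, 1]
Peg 2: [6]
Peg 3: [4]

After move 5 (1->0):
Peg 0: [5, 1]
Peg 1: [3, 2]
Peg 2: [6]
Peg 3: [4]

After move 6 (0->2):
Peg 0: [5]
Peg 1: [3, 2]
Peg 2: [6, 1]
Peg 3: [4]

After move 7 (3->0):
Peg 0: [5, 4]
Peg 1: [3, 2]
Peg 2: [6, 1]
Peg 3: []

Answer: Peg 0: [5, 4]
Peg 1: [3, 2]
Peg 2: [6, 1]
Peg 3: []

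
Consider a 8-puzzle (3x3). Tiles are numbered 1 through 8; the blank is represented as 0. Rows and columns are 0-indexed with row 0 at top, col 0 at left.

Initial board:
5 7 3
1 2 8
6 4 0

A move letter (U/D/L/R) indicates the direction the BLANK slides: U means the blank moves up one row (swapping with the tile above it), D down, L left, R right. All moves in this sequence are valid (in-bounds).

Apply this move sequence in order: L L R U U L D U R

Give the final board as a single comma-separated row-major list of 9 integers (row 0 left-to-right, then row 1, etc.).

After move 1 (L):
5 7 3
1 2 8
6 0 4

After move 2 (L):
5 7 3
1 2 8
0 6 4

After move 3 (R):
5 7 3
1 2 8
6 0 4

After move 4 (U):
5 7 3
1 0 8
6 2 4

After move 5 (U):
5 0 3
1 7 8
6 2 4

After move 6 (L):
0 5 3
1 7 8
6 2 4

After move 7 (D):
1 5 3
0 7 8
6 2 4

After move 8 (U):
0 5 3
1 7 8
6 2 4

After move 9 (R):
5 0 3
1 7 8
6 2 4

Answer: 5, 0, 3, 1, 7, 8, 6, 2, 4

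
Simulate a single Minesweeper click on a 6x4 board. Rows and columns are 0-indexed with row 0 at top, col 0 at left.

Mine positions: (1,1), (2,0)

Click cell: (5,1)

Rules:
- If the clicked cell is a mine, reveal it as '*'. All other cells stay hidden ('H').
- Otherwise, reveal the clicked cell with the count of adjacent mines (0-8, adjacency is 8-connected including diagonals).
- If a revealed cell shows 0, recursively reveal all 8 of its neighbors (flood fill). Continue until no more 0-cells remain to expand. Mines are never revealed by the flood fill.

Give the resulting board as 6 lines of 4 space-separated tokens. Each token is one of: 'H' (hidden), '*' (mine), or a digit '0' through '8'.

H H 1 0
H H 1 0
H 2 1 0
1 1 0 0
0 0 0 0
0 0 0 0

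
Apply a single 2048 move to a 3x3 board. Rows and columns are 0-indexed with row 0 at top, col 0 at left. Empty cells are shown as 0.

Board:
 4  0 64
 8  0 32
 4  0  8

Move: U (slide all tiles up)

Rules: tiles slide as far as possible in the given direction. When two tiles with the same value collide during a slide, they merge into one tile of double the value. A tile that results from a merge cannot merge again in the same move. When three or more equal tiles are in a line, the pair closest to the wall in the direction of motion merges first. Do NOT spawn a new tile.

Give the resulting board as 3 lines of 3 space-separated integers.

Slide up:
col 0: [4, 8, 4] -> [4, 8, 4]
col 1: [0, 0, 0] -> [0, 0, 0]
col 2: [64, 32, 8] -> [64, 32, 8]

Answer:  4  0 64
 8  0 32
 4  0  8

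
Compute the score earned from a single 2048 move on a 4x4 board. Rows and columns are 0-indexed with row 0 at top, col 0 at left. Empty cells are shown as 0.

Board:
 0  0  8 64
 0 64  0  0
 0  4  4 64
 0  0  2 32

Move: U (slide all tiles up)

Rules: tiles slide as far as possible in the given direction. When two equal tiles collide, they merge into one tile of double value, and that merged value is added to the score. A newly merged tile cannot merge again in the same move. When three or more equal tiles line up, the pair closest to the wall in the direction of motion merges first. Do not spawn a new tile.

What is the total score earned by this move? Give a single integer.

Slide up:
col 0: [0, 0, 0, 0] -> [0, 0, 0, 0]  score +0 (running 0)
col 1: [0, 64, 4, 0] -> [64, 4, 0, 0]  score +0 (running 0)
col 2: [8, 0, 4, 2] -> [8, 4, 2, 0]  score +0 (running 0)
col 3: [64, 0, 64, 32] -> [128, 32, 0, 0]  score +128 (running 128)
Board after move:
  0  64   8 128
  0   4   4  32
  0   0   2   0
  0   0   0   0

Answer: 128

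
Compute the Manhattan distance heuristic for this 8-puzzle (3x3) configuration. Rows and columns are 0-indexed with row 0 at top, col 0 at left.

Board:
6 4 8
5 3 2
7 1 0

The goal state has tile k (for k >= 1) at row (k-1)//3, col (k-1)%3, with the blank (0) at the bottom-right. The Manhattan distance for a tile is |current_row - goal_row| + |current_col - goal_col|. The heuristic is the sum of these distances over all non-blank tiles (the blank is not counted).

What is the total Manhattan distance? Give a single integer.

Answer: 16

Derivation:
Tile 6: at (0,0), goal (1,2), distance |0-1|+|0-2| = 3
Tile 4: at (0,1), goal (1,0), distance |0-1|+|1-0| = 2
Tile 8: at (0,2), goal (2,1), distance |0-2|+|2-1| = 3
Tile 5: at (1,0), goal (1,1), distance |1-1|+|0-1| = 1
Tile 3: at (1,1), goal (0,2), distance |1-0|+|1-2| = 2
Tile 2: at (1,2), goal (0,1), distance |1-0|+|2-1| = 2
Tile 7: at (2,0), goal (2,0), distance |2-2|+|0-0| = 0
Tile 1: at (2,1), goal (0,0), distance |2-0|+|1-0| = 3
Sum: 3 + 2 + 3 + 1 + 2 + 2 + 0 + 3 = 16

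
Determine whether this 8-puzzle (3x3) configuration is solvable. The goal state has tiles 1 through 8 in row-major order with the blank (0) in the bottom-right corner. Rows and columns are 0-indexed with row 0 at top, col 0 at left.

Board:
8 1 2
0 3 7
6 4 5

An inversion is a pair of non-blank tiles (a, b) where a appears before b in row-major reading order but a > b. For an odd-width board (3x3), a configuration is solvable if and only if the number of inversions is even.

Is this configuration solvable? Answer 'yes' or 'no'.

Inversions (pairs i<j in row-major order where tile[i] > tile[j] > 0): 12
12 is even, so the puzzle is solvable.

Answer: yes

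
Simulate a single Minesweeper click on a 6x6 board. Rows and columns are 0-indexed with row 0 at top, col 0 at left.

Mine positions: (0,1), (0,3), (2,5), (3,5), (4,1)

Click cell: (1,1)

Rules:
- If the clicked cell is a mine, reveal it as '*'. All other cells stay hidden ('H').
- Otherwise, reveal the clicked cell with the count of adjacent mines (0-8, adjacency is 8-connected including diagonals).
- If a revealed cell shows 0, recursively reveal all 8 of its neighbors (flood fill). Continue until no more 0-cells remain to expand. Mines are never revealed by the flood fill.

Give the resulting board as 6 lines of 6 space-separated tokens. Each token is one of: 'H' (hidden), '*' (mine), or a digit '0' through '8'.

H H H H H H
H 1 H H H H
H H H H H H
H H H H H H
H H H H H H
H H H H H H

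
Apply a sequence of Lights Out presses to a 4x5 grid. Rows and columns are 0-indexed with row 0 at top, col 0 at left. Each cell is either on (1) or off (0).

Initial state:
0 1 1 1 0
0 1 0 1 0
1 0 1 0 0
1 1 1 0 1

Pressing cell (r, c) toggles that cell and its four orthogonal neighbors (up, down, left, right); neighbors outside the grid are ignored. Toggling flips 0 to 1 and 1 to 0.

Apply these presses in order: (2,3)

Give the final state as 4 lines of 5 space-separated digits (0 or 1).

After press 1 at (2,3):
0 1 1 1 0
0 1 0 0 0
1 0 0 1 1
1 1 1 1 1

Answer: 0 1 1 1 0
0 1 0 0 0
1 0 0 1 1
1 1 1 1 1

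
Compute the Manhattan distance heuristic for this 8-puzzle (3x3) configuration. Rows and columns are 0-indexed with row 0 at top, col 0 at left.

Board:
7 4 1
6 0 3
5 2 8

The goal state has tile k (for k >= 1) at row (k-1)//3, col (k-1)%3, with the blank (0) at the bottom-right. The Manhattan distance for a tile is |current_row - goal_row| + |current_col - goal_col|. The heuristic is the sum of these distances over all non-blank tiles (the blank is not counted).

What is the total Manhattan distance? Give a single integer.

Answer: 14

Derivation:
Tile 7: at (0,0), goal (2,0), distance |0-2|+|0-0| = 2
Tile 4: at (0,1), goal (1,0), distance |0-1|+|1-0| = 2
Tile 1: at (0,2), goal (0,0), distance |0-0|+|2-0| = 2
Tile 6: at (1,0), goal (1,2), distance |1-1|+|0-2| = 2
Tile 3: at (1,2), goal (0,2), distance |1-0|+|2-2| = 1
Tile 5: at (2,0), goal (1,1), distance |2-1|+|0-1| = 2
Tile 2: at (2,1), goal (0,1), distance |2-0|+|1-1| = 2
Tile 8: at (2,2), goal (2,1), distance |2-2|+|2-1| = 1
Sum: 2 + 2 + 2 + 2 + 1 + 2 + 2 + 1 = 14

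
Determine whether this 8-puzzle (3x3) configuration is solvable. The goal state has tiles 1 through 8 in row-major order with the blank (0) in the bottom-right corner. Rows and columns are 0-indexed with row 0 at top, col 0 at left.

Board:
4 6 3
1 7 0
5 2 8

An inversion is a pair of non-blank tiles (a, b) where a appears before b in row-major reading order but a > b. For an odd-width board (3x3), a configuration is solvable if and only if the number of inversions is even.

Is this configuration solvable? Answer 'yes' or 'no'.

Answer: yes

Derivation:
Inversions (pairs i<j in row-major order where tile[i] > tile[j] > 0): 12
12 is even, so the puzzle is solvable.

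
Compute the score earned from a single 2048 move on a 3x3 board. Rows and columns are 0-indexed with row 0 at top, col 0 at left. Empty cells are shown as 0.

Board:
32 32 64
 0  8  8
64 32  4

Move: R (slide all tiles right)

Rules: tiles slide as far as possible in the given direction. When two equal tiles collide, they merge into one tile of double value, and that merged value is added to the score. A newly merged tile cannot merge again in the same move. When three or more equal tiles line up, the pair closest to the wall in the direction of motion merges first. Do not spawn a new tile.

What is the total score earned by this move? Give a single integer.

Slide right:
row 0: [32, 32, 64] -> [0, 64, 64]  score +64 (running 64)
row 1: [0, 8, 8] -> [0, 0, 16]  score +16 (running 80)
row 2: [64, 32, 4] -> [64, 32, 4]  score +0 (running 80)
Board after move:
 0 64 64
 0  0 16
64 32  4

Answer: 80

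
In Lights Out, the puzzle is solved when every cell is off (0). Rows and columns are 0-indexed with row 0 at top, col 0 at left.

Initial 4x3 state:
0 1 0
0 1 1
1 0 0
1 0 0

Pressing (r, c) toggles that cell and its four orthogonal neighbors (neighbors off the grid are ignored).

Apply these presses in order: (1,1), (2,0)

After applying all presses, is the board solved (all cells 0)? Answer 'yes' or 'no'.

Answer: yes

Derivation:
After press 1 at (1,1):
0 0 0
1 0 0
1 1 0
1 0 0

After press 2 at (2,0):
0 0 0
0 0 0
0 0 0
0 0 0

Lights still on: 0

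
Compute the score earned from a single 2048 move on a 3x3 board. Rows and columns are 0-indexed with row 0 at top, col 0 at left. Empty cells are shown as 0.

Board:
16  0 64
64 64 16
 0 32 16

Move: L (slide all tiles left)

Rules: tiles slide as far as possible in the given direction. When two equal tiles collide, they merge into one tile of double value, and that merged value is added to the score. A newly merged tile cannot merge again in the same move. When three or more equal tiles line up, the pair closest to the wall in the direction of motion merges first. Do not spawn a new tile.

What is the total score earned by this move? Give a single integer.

Answer: 128

Derivation:
Slide left:
row 0: [16, 0, 64] -> [16, 64, 0]  score +0 (running 0)
row 1: [64, 64, 16] -> [128, 16, 0]  score +128 (running 128)
row 2: [0, 32, 16] -> [32, 16, 0]  score +0 (running 128)
Board after move:
 16  64   0
128  16   0
 32  16   0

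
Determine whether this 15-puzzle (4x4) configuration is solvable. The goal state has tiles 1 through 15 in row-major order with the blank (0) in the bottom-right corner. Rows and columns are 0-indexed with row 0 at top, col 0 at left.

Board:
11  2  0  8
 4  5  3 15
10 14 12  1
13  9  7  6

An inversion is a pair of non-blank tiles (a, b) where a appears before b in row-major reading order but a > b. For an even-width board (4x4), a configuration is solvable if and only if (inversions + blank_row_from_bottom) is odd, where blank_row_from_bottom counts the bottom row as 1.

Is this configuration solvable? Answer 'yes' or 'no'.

Answer: no

Derivation:
Inversions: 50
Blank is in row 0 (0-indexed from top), which is row 4 counting from the bottom (bottom = 1).
50 + 4 = 54, which is even, so the puzzle is not solvable.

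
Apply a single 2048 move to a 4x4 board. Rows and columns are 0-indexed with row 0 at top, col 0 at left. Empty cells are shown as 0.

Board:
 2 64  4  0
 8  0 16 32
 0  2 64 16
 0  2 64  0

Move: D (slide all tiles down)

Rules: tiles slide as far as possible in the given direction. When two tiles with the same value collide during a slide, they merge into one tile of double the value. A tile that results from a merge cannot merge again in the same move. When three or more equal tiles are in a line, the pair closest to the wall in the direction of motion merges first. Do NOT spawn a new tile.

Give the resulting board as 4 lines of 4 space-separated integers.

Slide down:
col 0: [2, 8, 0, 0] -> [0, 0, 2, 8]
col 1: [64, 0, 2, 2] -> [0, 0, 64, 4]
col 2: [4, 16, 64, 64] -> [0, 4, 16, 128]
col 3: [0, 32, 16, 0] -> [0, 0, 32, 16]

Answer:   0   0   0   0
  0   0   4   0
  2  64  16  32
  8   4 128  16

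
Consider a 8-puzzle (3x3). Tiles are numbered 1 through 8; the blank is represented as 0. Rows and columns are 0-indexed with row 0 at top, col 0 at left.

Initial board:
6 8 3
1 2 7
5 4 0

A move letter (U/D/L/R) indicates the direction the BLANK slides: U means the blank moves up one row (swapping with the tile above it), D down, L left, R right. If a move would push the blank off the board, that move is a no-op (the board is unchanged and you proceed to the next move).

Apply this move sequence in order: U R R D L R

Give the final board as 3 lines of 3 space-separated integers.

Answer: 6 8 3
1 2 7
5 4 0

Derivation:
After move 1 (U):
6 8 3
1 2 0
5 4 7

After move 2 (R):
6 8 3
1 2 0
5 4 7

After move 3 (R):
6 8 3
1 2 0
5 4 7

After move 4 (D):
6 8 3
1 2 7
5 4 0

After move 5 (L):
6 8 3
1 2 7
5 0 4

After move 6 (R):
6 8 3
1 2 7
5 4 0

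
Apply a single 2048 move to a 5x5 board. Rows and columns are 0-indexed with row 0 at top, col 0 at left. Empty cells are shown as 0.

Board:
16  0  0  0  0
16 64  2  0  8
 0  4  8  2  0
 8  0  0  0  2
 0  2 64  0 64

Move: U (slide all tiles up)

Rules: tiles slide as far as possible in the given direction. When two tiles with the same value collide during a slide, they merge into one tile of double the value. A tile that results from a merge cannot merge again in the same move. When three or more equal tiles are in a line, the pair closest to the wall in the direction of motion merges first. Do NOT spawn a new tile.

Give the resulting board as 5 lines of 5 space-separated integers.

Slide up:
col 0: [16, 16, 0, 8, 0] -> [32, 8, 0, 0, 0]
col 1: [0, 64, 4, 0, 2] -> [64, 4, 2, 0, 0]
col 2: [0, 2, 8, 0, 64] -> [2, 8, 64, 0, 0]
col 3: [0, 0, 2, 0, 0] -> [2, 0, 0, 0, 0]
col 4: [0, 8, 0, 2, 64] -> [8, 2, 64, 0, 0]

Answer: 32 64  2  2  8
 8  4  8  0  2
 0  2 64  0 64
 0  0  0  0  0
 0  0  0  0  0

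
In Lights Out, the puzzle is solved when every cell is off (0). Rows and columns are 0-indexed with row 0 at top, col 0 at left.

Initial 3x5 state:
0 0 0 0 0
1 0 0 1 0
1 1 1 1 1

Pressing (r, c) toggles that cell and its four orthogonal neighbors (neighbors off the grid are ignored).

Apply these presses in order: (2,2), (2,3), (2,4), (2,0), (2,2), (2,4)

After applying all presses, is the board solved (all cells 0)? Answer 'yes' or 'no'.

Answer: yes

Derivation:
After press 1 at (2,2):
0 0 0 0 0
1 0 1 1 0
1 0 0 0 1

After press 2 at (2,3):
0 0 0 0 0
1 0 1 0 0
1 0 1 1 0

After press 3 at (2,4):
0 0 0 0 0
1 0 1 0 1
1 0 1 0 1

After press 4 at (2,0):
0 0 0 0 0
0 0 1 0 1
0 1 1 0 1

After press 5 at (2,2):
0 0 0 0 0
0 0 0 0 1
0 0 0 1 1

After press 6 at (2,4):
0 0 0 0 0
0 0 0 0 0
0 0 0 0 0

Lights still on: 0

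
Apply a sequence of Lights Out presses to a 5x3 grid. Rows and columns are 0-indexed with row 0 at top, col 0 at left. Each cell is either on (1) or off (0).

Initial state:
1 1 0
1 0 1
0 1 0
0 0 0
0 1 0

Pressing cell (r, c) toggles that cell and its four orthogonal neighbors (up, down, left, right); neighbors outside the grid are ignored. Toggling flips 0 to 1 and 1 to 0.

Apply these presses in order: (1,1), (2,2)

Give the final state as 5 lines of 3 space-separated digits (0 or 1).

After press 1 at (1,1):
1 0 0
0 1 0
0 0 0
0 0 0
0 1 0

After press 2 at (2,2):
1 0 0
0 1 1
0 1 1
0 0 1
0 1 0

Answer: 1 0 0
0 1 1
0 1 1
0 0 1
0 1 0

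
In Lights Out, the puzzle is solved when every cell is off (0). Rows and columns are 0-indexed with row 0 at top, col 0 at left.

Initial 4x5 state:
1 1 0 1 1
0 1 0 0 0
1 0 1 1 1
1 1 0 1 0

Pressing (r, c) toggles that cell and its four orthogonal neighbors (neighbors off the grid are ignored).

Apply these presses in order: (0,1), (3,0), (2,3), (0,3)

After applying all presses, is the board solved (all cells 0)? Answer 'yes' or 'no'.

After press 1 at (0,1):
0 0 1 1 1
0 0 0 0 0
1 0 1 1 1
1 1 0 1 0

After press 2 at (3,0):
0 0 1 1 1
0 0 0 0 0
0 0 1 1 1
0 0 0 1 0

After press 3 at (2,3):
0 0 1 1 1
0 0 0 1 0
0 0 0 0 0
0 0 0 0 0

After press 4 at (0,3):
0 0 0 0 0
0 0 0 0 0
0 0 0 0 0
0 0 0 0 0

Lights still on: 0

Answer: yes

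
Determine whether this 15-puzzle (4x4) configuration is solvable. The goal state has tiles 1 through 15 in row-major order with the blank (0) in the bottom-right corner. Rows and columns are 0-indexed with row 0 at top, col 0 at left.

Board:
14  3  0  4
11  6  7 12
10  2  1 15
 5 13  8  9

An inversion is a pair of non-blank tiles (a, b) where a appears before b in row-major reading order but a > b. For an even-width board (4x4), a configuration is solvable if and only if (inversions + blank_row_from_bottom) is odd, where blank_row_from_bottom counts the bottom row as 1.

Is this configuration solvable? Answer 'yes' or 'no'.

Answer: yes

Derivation:
Inversions: 49
Blank is in row 0 (0-indexed from top), which is row 4 counting from the bottom (bottom = 1).
49 + 4 = 53, which is odd, so the puzzle is solvable.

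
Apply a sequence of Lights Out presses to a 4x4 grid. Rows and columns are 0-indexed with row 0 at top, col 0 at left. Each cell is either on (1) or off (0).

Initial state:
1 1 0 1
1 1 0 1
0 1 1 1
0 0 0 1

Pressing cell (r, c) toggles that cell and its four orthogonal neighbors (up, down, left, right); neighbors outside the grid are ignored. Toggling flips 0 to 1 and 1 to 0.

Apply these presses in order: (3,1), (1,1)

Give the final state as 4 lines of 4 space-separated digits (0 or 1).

Answer: 1 0 0 1
0 0 1 1
0 1 1 1
1 1 1 1

Derivation:
After press 1 at (3,1):
1 1 0 1
1 1 0 1
0 0 1 1
1 1 1 1

After press 2 at (1,1):
1 0 0 1
0 0 1 1
0 1 1 1
1 1 1 1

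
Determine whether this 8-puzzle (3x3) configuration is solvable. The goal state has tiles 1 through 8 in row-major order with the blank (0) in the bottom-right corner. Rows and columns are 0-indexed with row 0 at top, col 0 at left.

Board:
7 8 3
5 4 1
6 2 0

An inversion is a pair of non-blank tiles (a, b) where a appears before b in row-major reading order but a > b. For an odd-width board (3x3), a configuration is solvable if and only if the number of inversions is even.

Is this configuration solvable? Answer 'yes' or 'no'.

Answer: yes

Derivation:
Inversions (pairs i<j in row-major order where tile[i] > tile[j] > 0): 20
20 is even, so the puzzle is solvable.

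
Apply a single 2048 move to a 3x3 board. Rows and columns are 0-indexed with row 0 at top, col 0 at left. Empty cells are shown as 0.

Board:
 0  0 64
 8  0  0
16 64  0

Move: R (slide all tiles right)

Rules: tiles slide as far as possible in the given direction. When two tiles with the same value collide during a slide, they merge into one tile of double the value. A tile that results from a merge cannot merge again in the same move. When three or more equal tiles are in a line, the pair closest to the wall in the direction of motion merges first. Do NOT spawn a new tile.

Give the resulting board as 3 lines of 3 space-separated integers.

Slide right:
row 0: [0, 0, 64] -> [0, 0, 64]
row 1: [8, 0, 0] -> [0, 0, 8]
row 2: [16, 64, 0] -> [0, 16, 64]

Answer:  0  0 64
 0  0  8
 0 16 64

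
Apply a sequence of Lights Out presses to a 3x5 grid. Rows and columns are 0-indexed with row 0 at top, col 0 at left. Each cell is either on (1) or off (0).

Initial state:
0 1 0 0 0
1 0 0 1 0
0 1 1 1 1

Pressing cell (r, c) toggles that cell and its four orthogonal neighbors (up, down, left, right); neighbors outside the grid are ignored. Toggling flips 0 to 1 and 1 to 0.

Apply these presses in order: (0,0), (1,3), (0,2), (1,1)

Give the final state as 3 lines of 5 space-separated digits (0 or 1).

After press 1 at (0,0):
1 0 0 0 0
0 0 0 1 0
0 1 1 1 1

After press 2 at (1,3):
1 0 0 1 0
0 0 1 0 1
0 1 1 0 1

After press 3 at (0,2):
1 1 1 0 0
0 0 0 0 1
0 1 1 0 1

After press 4 at (1,1):
1 0 1 0 0
1 1 1 0 1
0 0 1 0 1

Answer: 1 0 1 0 0
1 1 1 0 1
0 0 1 0 1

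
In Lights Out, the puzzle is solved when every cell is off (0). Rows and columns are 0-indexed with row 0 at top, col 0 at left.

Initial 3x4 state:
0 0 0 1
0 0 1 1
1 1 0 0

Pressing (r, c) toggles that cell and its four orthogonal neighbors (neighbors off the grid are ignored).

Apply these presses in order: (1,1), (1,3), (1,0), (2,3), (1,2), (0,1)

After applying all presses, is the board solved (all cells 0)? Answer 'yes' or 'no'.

After press 1 at (1,1):
0 1 0 1
1 1 0 1
1 0 0 0

After press 2 at (1,3):
0 1 0 0
1 1 1 0
1 0 0 1

After press 3 at (1,0):
1 1 0 0
0 0 1 0
0 0 0 1

After press 4 at (2,3):
1 1 0 0
0 0 1 1
0 0 1 0

After press 5 at (1,2):
1 1 1 0
0 1 0 0
0 0 0 0

After press 6 at (0,1):
0 0 0 0
0 0 0 0
0 0 0 0

Lights still on: 0

Answer: yes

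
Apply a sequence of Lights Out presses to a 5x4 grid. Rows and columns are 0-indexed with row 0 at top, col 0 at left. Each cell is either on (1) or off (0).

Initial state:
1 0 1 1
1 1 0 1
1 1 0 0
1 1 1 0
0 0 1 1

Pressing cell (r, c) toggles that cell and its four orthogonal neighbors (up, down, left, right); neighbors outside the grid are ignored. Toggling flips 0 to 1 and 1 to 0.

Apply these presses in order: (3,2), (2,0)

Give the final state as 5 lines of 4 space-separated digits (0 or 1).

Answer: 1 0 1 1
0 1 0 1
0 0 1 0
0 0 0 1
0 0 0 1

Derivation:
After press 1 at (3,2):
1 0 1 1
1 1 0 1
1 1 1 0
1 0 0 1
0 0 0 1

After press 2 at (2,0):
1 0 1 1
0 1 0 1
0 0 1 0
0 0 0 1
0 0 0 1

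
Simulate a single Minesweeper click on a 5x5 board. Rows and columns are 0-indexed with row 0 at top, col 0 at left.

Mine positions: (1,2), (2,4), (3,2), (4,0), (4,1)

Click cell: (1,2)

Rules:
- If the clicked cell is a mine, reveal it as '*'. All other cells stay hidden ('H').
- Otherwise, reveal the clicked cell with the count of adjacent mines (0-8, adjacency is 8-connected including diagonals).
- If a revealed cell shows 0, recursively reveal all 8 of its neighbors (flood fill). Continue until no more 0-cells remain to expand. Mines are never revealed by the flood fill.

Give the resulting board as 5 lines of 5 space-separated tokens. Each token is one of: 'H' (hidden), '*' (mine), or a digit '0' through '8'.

H H H H H
H H * H H
H H H H H
H H H H H
H H H H H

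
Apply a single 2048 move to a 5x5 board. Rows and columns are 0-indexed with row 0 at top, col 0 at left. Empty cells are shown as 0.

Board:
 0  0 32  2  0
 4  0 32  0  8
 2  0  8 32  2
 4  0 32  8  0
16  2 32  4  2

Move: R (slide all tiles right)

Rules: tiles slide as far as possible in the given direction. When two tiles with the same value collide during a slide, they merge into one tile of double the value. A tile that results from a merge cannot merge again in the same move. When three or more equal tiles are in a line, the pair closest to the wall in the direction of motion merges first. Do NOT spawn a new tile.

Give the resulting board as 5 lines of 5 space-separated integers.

Slide right:
row 0: [0, 0, 32, 2, 0] -> [0, 0, 0, 32, 2]
row 1: [4, 0, 32, 0, 8] -> [0, 0, 4, 32, 8]
row 2: [2, 0, 8, 32, 2] -> [0, 2, 8, 32, 2]
row 3: [4, 0, 32, 8, 0] -> [0, 0, 4, 32, 8]
row 4: [16, 2, 32, 4, 2] -> [16, 2, 32, 4, 2]

Answer:  0  0  0 32  2
 0  0  4 32  8
 0  2  8 32  2
 0  0  4 32  8
16  2 32  4  2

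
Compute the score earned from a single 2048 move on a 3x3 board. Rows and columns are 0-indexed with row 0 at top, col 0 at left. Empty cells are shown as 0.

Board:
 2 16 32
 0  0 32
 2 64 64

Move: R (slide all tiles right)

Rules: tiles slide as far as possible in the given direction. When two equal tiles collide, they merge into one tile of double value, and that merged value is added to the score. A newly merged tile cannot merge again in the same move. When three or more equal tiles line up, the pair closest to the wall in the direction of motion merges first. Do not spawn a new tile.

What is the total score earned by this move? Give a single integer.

Slide right:
row 0: [2, 16, 32] -> [2, 16, 32]  score +0 (running 0)
row 1: [0, 0, 32] -> [0, 0, 32]  score +0 (running 0)
row 2: [2, 64, 64] -> [0, 2, 128]  score +128 (running 128)
Board after move:
  2  16  32
  0   0  32
  0   2 128

Answer: 128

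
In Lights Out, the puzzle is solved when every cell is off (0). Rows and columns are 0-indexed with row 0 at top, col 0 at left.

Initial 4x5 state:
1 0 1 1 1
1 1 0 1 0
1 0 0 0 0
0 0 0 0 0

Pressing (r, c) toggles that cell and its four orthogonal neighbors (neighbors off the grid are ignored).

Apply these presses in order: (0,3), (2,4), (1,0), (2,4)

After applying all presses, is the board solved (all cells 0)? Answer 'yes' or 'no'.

After press 1 at (0,3):
1 0 0 0 0
1 1 0 0 0
1 0 0 0 0
0 0 0 0 0

After press 2 at (2,4):
1 0 0 0 0
1 1 0 0 1
1 0 0 1 1
0 0 0 0 1

After press 3 at (1,0):
0 0 0 0 0
0 0 0 0 1
0 0 0 1 1
0 0 0 0 1

After press 4 at (2,4):
0 0 0 0 0
0 0 0 0 0
0 0 0 0 0
0 0 0 0 0

Lights still on: 0

Answer: yes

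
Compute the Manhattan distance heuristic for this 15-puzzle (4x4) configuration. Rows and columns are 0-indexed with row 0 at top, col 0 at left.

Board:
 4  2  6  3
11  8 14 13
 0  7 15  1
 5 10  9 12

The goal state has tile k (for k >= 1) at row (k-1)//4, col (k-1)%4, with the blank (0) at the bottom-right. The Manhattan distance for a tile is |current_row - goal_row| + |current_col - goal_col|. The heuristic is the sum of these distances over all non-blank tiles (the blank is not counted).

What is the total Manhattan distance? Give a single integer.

Answer: 34

Derivation:
Tile 4: at (0,0), goal (0,3), distance |0-0|+|0-3| = 3
Tile 2: at (0,1), goal (0,1), distance |0-0|+|1-1| = 0
Tile 6: at (0,2), goal (1,1), distance |0-1|+|2-1| = 2
Tile 3: at (0,3), goal (0,2), distance |0-0|+|3-2| = 1
Tile 11: at (1,0), goal (2,2), distance |1-2|+|0-2| = 3
Tile 8: at (1,1), goal (1,3), distance |1-1|+|1-3| = 2
Tile 14: at (1,2), goal (3,1), distance |1-3|+|2-1| = 3
Tile 13: at (1,3), goal (3,0), distance |1-3|+|3-0| = 5
Tile 7: at (2,1), goal (1,2), distance |2-1|+|1-2| = 2
Tile 15: at (2,2), goal (3,2), distance |2-3|+|2-2| = 1
Tile 1: at (2,3), goal (0,0), distance |2-0|+|3-0| = 5
Tile 5: at (3,0), goal (1,0), distance |3-1|+|0-0| = 2
Tile 10: at (3,1), goal (2,1), distance |3-2|+|1-1| = 1
Tile 9: at (3,2), goal (2,0), distance |3-2|+|2-0| = 3
Tile 12: at (3,3), goal (2,3), distance |3-2|+|3-3| = 1
Sum: 3 + 0 + 2 + 1 + 3 + 2 + 3 + 5 + 2 + 1 + 5 + 2 + 1 + 3 + 1 = 34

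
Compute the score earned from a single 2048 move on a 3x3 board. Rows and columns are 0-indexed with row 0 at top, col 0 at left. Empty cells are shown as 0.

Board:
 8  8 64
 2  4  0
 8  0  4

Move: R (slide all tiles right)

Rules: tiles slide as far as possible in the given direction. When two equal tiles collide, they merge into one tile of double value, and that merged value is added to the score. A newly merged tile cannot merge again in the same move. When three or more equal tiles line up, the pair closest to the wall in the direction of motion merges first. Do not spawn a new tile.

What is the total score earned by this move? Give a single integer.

Answer: 16

Derivation:
Slide right:
row 0: [8, 8, 64] -> [0, 16, 64]  score +16 (running 16)
row 1: [2, 4, 0] -> [0, 2, 4]  score +0 (running 16)
row 2: [8, 0, 4] -> [0, 8, 4]  score +0 (running 16)
Board after move:
 0 16 64
 0  2  4
 0  8  4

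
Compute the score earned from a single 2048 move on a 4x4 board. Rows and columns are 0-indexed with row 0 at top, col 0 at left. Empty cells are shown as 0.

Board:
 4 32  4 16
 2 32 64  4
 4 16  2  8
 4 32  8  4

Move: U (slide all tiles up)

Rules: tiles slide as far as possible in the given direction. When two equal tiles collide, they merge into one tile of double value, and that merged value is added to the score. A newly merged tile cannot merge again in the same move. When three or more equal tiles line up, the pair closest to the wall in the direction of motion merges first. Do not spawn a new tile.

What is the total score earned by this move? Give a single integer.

Answer: 72

Derivation:
Slide up:
col 0: [4, 2, 4, 4] -> [4, 2, 8, 0]  score +8 (running 8)
col 1: [32, 32, 16, 32] -> [64, 16, 32, 0]  score +64 (running 72)
col 2: [4, 64, 2, 8] -> [4, 64, 2, 8]  score +0 (running 72)
col 3: [16, 4, 8, 4] -> [16, 4, 8, 4]  score +0 (running 72)
Board after move:
 4 64  4 16
 2 16 64  4
 8 32  2  8
 0  0  8  4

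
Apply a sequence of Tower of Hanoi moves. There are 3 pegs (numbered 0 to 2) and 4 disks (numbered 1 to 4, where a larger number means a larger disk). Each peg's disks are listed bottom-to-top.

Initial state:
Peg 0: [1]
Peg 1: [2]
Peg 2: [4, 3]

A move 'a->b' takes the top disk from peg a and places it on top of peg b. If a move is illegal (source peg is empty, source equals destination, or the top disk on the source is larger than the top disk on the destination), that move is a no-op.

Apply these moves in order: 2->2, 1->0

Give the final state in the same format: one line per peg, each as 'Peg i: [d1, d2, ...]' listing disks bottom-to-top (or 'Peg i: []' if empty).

After move 1 (2->2):
Peg 0: [1]
Peg 1: [2]
Peg 2: [4, 3]

After move 2 (1->0):
Peg 0: [1]
Peg 1: [2]
Peg 2: [4, 3]

Answer: Peg 0: [1]
Peg 1: [2]
Peg 2: [4, 3]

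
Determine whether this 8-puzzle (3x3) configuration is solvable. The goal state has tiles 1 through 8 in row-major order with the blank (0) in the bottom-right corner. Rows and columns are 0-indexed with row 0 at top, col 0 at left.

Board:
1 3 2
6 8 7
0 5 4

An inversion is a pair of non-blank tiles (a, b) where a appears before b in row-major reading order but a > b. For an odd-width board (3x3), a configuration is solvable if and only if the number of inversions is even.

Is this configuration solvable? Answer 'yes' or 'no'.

Answer: no

Derivation:
Inversions (pairs i<j in row-major order where tile[i] > tile[j] > 0): 9
9 is odd, so the puzzle is not solvable.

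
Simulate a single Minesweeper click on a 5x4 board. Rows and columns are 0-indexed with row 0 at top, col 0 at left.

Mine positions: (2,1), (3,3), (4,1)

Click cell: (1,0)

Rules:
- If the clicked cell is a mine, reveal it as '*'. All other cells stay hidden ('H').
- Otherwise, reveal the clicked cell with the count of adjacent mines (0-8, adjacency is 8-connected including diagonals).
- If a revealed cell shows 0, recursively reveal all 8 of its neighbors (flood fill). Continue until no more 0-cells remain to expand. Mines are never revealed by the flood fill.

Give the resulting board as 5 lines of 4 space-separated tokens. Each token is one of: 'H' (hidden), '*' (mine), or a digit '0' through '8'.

H H H H
1 H H H
H H H H
H H H H
H H H H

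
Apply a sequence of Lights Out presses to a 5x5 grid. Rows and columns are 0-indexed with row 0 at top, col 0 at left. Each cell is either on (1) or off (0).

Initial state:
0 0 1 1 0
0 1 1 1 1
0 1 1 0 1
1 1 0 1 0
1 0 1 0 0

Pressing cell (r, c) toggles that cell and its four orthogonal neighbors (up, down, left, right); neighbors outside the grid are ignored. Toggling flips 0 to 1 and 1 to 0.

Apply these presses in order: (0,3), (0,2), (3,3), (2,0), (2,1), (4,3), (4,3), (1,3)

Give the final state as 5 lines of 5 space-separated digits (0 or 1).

Answer: 0 1 1 0 1
1 0 1 1 0
0 1 0 0 1
0 0 1 0 1
1 0 1 1 0

Derivation:
After press 1 at (0,3):
0 0 0 0 1
0 1 1 0 1
0 1 1 0 1
1 1 0 1 0
1 0 1 0 0

After press 2 at (0,2):
0 1 1 1 1
0 1 0 0 1
0 1 1 0 1
1 1 0 1 0
1 0 1 0 0

After press 3 at (3,3):
0 1 1 1 1
0 1 0 0 1
0 1 1 1 1
1 1 1 0 1
1 0 1 1 0

After press 4 at (2,0):
0 1 1 1 1
1 1 0 0 1
1 0 1 1 1
0 1 1 0 1
1 0 1 1 0

After press 5 at (2,1):
0 1 1 1 1
1 0 0 0 1
0 1 0 1 1
0 0 1 0 1
1 0 1 1 0

After press 6 at (4,3):
0 1 1 1 1
1 0 0 0 1
0 1 0 1 1
0 0 1 1 1
1 0 0 0 1

After press 7 at (4,3):
0 1 1 1 1
1 0 0 0 1
0 1 0 1 1
0 0 1 0 1
1 0 1 1 0

After press 8 at (1,3):
0 1 1 0 1
1 0 1 1 0
0 1 0 0 1
0 0 1 0 1
1 0 1 1 0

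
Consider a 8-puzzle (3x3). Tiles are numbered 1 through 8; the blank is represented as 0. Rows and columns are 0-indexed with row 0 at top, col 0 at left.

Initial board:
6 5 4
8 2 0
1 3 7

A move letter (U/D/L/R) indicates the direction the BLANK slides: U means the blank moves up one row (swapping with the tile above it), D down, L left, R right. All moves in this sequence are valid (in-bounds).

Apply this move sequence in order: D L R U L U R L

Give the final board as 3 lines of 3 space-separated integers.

After move 1 (D):
6 5 4
8 2 7
1 3 0

After move 2 (L):
6 5 4
8 2 7
1 0 3

After move 3 (R):
6 5 4
8 2 7
1 3 0

After move 4 (U):
6 5 4
8 2 0
1 3 7

After move 5 (L):
6 5 4
8 0 2
1 3 7

After move 6 (U):
6 0 4
8 5 2
1 3 7

After move 7 (R):
6 4 0
8 5 2
1 3 7

After move 8 (L):
6 0 4
8 5 2
1 3 7

Answer: 6 0 4
8 5 2
1 3 7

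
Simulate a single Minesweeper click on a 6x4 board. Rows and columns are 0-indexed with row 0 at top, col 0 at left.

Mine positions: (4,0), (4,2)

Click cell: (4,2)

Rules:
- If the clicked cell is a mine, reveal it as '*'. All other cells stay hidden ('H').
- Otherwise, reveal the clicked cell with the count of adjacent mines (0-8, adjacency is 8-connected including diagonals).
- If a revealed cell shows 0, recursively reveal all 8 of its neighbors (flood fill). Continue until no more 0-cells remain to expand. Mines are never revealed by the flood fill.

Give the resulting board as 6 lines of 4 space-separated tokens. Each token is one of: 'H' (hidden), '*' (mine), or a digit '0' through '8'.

H H H H
H H H H
H H H H
H H H H
H H * H
H H H H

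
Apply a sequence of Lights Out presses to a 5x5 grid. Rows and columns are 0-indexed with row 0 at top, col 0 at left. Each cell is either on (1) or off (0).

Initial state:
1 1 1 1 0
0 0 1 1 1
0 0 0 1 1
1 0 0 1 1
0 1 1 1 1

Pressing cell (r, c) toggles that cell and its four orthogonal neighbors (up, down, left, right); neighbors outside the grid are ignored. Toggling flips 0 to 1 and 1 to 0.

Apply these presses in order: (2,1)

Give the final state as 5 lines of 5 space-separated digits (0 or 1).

After press 1 at (2,1):
1 1 1 1 0
0 1 1 1 1
1 1 1 1 1
1 1 0 1 1
0 1 1 1 1

Answer: 1 1 1 1 0
0 1 1 1 1
1 1 1 1 1
1 1 0 1 1
0 1 1 1 1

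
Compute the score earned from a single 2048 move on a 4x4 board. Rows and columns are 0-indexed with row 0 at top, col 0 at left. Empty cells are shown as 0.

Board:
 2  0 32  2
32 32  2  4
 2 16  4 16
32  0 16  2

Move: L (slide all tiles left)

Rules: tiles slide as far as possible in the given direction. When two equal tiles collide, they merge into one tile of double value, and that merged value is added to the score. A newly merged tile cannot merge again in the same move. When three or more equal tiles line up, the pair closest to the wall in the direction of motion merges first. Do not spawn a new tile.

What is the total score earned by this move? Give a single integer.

Answer: 64

Derivation:
Slide left:
row 0: [2, 0, 32, 2] -> [2, 32, 2, 0]  score +0 (running 0)
row 1: [32, 32, 2, 4] -> [64, 2, 4, 0]  score +64 (running 64)
row 2: [2, 16, 4, 16] -> [2, 16, 4, 16]  score +0 (running 64)
row 3: [32, 0, 16, 2] -> [32, 16, 2, 0]  score +0 (running 64)
Board after move:
 2 32  2  0
64  2  4  0
 2 16  4 16
32 16  2  0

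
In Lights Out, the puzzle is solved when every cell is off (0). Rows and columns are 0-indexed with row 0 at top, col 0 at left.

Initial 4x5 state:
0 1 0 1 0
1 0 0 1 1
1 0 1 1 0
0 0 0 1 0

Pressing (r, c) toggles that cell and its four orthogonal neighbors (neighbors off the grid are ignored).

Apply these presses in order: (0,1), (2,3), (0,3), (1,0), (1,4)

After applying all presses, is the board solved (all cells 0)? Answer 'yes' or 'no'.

Answer: yes

Derivation:
After press 1 at (0,1):
1 0 1 1 0
1 1 0 1 1
1 0 1 1 0
0 0 0 1 0

After press 2 at (2,3):
1 0 1 1 0
1 1 0 0 1
1 0 0 0 1
0 0 0 0 0

After press 3 at (0,3):
1 0 0 0 1
1 1 0 1 1
1 0 0 0 1
0 0 0 0 0

After press 4 at (1,0):
0 0 0 0 1
0 0 0 1 1
0 0 0 0 1
0 0 0 0 0

After press 5 at (1,4):
0 0 0 0 0
0 0 0 0 0
0 0 0 0 0
0 0 0 0 0

Lights still on: 0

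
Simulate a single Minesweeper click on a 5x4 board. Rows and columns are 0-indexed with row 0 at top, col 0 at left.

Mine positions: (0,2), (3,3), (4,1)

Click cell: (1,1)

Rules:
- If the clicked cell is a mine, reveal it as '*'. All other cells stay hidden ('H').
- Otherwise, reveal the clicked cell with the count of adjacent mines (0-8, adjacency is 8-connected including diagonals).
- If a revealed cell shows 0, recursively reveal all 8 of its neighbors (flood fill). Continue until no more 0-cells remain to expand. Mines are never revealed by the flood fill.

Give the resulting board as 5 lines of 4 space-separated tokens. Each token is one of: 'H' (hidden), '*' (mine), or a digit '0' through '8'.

H H H H
H 1 H H
H H H H
H H H H
H H H H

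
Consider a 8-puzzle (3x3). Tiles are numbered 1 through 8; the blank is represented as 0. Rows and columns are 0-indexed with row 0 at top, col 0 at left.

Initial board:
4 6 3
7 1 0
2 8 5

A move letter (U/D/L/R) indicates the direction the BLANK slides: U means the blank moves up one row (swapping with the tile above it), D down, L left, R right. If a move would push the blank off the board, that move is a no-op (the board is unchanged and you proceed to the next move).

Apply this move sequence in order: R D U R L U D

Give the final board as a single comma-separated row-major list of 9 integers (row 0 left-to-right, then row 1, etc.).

Answer: 4, 6, 3, 7, 0, 1, 2, 8, 5

Derivation:
After move 1 (R):
4 6 3
7 1 0
2 8 5

After move 2 (D):
4 6 3
7 1 5
2 8 0

After move 3 (U):
4 6 3
7 1 0
2 8 5

After move 4 (R):
4 6 3
7 1 0
2 8 5

After move 5 (L):
4 6 3
7 0 1
2 8 5

After move 6 (U):
4 0 3
7 6 1
2 8 5

After move 7 (D):
4 6 3
7 0 1
2 8 5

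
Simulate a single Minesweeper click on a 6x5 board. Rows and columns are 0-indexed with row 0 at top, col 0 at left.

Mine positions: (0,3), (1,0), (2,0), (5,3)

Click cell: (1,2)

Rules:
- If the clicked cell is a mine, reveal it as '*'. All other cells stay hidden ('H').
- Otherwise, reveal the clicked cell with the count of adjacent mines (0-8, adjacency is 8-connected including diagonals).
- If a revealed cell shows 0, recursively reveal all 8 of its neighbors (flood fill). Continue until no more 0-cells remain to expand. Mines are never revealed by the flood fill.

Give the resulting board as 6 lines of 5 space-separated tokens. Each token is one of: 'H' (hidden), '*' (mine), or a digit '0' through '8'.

H H H H H
H H 1 H H
H H H H H
H H H H H
H H H H H
H H H H H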